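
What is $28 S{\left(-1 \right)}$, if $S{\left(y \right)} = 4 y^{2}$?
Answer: $112$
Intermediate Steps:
$28 S{\left(-1 \right)} = 28 \cdot 4 \left(-1\right)^{2} = 28 \cdot 4 \cdot 1 = 28 \cdot 4 = 112$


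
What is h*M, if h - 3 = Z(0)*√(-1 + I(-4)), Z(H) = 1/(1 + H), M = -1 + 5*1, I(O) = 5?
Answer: 20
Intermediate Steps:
M = 4 (M = -1 + 5 = 4)
h = 5 (h = 3 + √(-1 + 5)/(1 + 0) = 3 + √4/1 = 3 + 1*2 = 3 + 2 = 5)
h*M = 5*4 = 20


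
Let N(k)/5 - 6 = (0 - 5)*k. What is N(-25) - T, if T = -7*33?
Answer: 886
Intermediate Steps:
N(k) = 30 - 25*k (N(k) = 30 + 5*((0 - 5)*k) = 30 + 5*(-5*k) = 30 - 25*k)
T = -231
N(-25) - T = (30 - 25*(-25)) - 1*(-231) = (30 + 625) + 231 = 655 + 231 = 886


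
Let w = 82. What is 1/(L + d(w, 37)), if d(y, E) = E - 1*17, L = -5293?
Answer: -1/5273 ≈ -0.00018965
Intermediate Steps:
d(y, E) = -17 + E (d(y, E) = E - 17 = -17 + E)
1/(L + d(w, 37)) = 1/(-5293 + (-17 + 37)) = 1/(-5293 + 20) = 1/(-5273) = -1/5273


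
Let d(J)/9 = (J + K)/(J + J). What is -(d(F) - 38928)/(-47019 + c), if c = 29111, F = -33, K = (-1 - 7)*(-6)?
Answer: -856461/393976 ≈ -2.1739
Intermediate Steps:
K = 48 (K = -8*(-6) = 48)
d(J) = 9*(48 + J)/(2*J) (d(J) = 9*((J + 48)/(J + J)) = 9*((48 + J)/((2*J))) = 9*((48 + J)*(1/(2*J))) = 9*((48 + J)/(2*J)) = 9*(48 + J)/(2*J))
-(d(F) - 38928)/(-47019 + c) = -((9/2 + 216/(-33)) - 38928)/(-47019 + 29111) = -((9/2 + 216*(-1/33)) - 38928)/(-17908) = -((9/2 - 72/11) - 38928)*(-1)/17908 = -(-45/22 - 38928)*(-1)/17908 = -(-856461)*(-1)/(22*17908) = -1*856461/393976 = -856461/393976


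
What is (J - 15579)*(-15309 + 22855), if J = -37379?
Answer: -399621068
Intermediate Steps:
(J - 15579)*(-15309 + 22855) = (-37379 - 15579)*(-15309 + 22855) = -52958*7546 = -399621068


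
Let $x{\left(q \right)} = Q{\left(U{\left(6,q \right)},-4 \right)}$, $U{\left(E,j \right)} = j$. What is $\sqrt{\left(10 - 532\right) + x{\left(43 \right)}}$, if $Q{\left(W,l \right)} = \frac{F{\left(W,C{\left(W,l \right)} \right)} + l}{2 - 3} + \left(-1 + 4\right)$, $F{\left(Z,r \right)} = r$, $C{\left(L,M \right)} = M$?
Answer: $i \sqrt{511} \approx 22.605 i$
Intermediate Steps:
$Q{\left(W,l \right)} = 3 - 2 l$ ($Q{\left(W,l \right)} = \frac{l + l}{2 - 3} + \left(-1 + 4\right) = \frac{2 l}{-1} + 3 = 2 l \left(-1\right) + 3 = - 2 l + 3 = 3 - 2 l$)
$x{\left(q \right)} = 11$ ($x{\left(q \right)} = 3 - -8 = 3 + 8 = 11$)
$\sqrt{\left(10 - 532\right) + x{\left(43 \right)}} = \sqrt{\left(10 - 532\right) + 11} = \sqrt{-522 + 11} = \sqrt{-511} = i \sqrt{511}$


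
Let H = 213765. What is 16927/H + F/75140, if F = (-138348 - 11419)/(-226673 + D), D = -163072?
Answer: 33049776398257/417346795464300 ≈ 0.079190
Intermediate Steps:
F = 149767/389745 (F = (-138348 - 11419)/(-226673 - 163072) = -149767/(-389745) = -149767*(-1/389745) = 149767/389745 ≈ 0.38427)
16927/H + F/75140 = 16927/213765 + (149767/389745)/75140 = 16927*(1/213765) + (149767/389745)*(1/75140) = 16927/213765 + 149767/29285439300 = 33049776398257/417346795464300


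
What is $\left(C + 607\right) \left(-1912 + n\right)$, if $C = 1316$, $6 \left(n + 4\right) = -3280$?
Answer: $-4735708$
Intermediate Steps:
$n = - \frac{1652}{3}$ ($n = -4 + \frac{1}{6} \left(-3280\right) = -4 - \frac{1640}{3} = - \frac{1652}{3} \approx -550.67$)
$\left(C + 607\right) \left(-1912 + n\right) = \left(1316 + 607\right) \left(-1912 - \frac{1652}{3}\right) = 1923 \left(- \frac{7388}{3}\right) = -4735708$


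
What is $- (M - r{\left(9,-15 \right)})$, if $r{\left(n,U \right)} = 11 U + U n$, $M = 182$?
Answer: $-482$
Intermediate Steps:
$- (M - r{\left(9,-15 \right)}) = - (182 - - 15 \left(11 + 9\right)) = - (182 - \left(-15\right) 20) = - (182 - -300) = - (182 + 300) = \left(-1\right) 482 = -482$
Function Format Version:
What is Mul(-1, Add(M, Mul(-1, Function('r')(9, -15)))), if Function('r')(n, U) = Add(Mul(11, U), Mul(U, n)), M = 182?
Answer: -482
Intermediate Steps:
Mul(-1, Add(M, Mul(-1, Function('r')(9, -15)))) = Mul(-1, Add(182, Mul(-1, Mul(-15, Add(11, 9))))) = Mul(-1, Add(182, Mul(-1, Mul(-15, 20)))) = Mul(-1, Add(182, Mul(-1, -300))) = Mul(-1, Add(182, 300)) = Mul(-1, 482) = -482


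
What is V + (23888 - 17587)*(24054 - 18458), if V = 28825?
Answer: 35289221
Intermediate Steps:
V + (23888 - 17587)*(24054 - 18458) = 28825 + (23888 - 17587)*(24054 - 18458) = 28825 + 6301*5596 = 28825 + 35260396 = 35289221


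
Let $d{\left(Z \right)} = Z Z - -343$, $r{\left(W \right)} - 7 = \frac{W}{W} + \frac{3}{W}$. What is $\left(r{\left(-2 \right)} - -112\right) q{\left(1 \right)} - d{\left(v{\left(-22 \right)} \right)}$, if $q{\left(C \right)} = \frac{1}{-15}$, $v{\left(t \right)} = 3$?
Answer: $- \frac{3599}{10} \approx -359.9$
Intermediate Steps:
$r{\left(W \right)} = 8 + \frac{3}{W}$ ($r{\left(W \right)} = 7 + \left(\frac{W}{W} + \frac{3}{W}\right) = 7 + \left(1 + \frac{3}{W}\right) = 8 + \frac{3}{W}$)
$q{\left(C \right)} = - \frac{1}{15}$
$d{\left(Z \right)} = 343 + Z^{2}$ ($d{\left(Z \right)} = Z^{2} + 343 = 343 + Z^{2}$)
$\left(r{\left(-2 \right)} - -112\right) q{\left(1 \right)} - d{\left(v{\left(-22 \right)} \right)} = \left(\left(8 + \frac{3}{-2}\right) - -112\right) \left(- \frac{1}{15}\right) - \left(343 + 3^{2}\right) = \left(\left(8 + 3 \left(- \frac{1}{2}\right)\right) + 112\right) \left(- \frac{1}{15}\right) - \left(343 + 9\right) = \left(\left(8 - \frac{3}{2}\right) + 112\right) \left(- \frac{1}{15}\right) - 352 = \left(\frac{13}{2} + 112\right) \left(- \frac{1}{15}\right) - 352 = \frac{237}{2} \left(- \frac{1}{15}\right) - 352 = - \frac{79}{10} - 352 = - \frac{3599}{10}$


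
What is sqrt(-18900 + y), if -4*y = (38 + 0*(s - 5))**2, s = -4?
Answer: I*sqrt(19261) ≈ 138.78*I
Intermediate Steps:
y = -361 (y = -(38 + 0*(-4 - 5))**2/4 = -(38 + 0*(-9))**2/4 = -(38 + 0)**2/4 = -1/4*38**2 = -1/4*1444 = -361)
sqrt(-18900 + y) = sqrt(-18900 - 361) = sqrt(-19261) = I*sqrt(19261)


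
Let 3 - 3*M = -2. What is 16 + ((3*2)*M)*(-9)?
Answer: -74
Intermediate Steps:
M = 5/3 (M = 1 - 1/3*(-2) = 1 + 2/3 = 5/3 ≈ 1.6667)
16 + ((3*2)*M)*(-9) = 16 + ((3*2)*(5/3))*(-9) = 16 + (6*(5/3))*(-9) = 16 + 10*(-9) = 16 - 90 = -74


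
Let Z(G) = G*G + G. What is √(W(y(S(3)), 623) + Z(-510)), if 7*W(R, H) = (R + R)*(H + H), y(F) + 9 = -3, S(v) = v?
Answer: √255318 ≈ 505.29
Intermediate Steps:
y(F) = -12 (y(F) = -9 - 3 = -12)
Z(G) = G + G² (Z(G) = G² + G = G + G²)
W(R, H) = 4*H*R/7 (W(R, H) = ((R + R)*(H + H))/7 = ((2*R)*(2*H))/7 = (4*H*R)/7 = 4*H*R/7)
√(W(y(S(3)), 623) + Z(-510)) = √((4/7)*623*(-12) - 510*(1 - 510)) = √(-4272 - 510*(-509)) = √(-4272 + 259590) = √255318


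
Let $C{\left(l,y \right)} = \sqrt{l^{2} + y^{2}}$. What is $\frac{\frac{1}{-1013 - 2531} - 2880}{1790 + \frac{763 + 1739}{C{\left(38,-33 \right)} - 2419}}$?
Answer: $- \frac{5933341442022379}{3685604360271312} - \frac{1418734219 \sqrt{2533}}{3685604360271312} \approx -1.6099$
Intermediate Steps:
$\frac{\frac{1}{-1013 - 2531} - 2880}{1790 + \frac{763 + 1739}{C{\left(38,-33 \right)} - 2419}} = \frac{\frac{1}{-1013 - 2531} - 2880}{1790 + \frac{763 + 1739}{\sqrt{38^{2} + \left(-33\right)^{2}} - 2419}} = \frac{\frac{1}{-3544} - 2880}{1790 + \frac{2502}{\sqrt{1444 + 1089} - 2419}} = \frac{- \frac{1}{3544} - 2880}{1790 + \frac{2502}{\sqrt{2533} - 2419}} = - \frac{10206721}{3544 \left(1790 + \frac{2502}{-2419 + \sqrt{2533}}\right)}$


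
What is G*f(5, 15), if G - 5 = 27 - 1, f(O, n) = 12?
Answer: 372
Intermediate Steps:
G = 31 (G = 5 + (27 - 1) = 5 + 26 = 31)
G*f(5, 15) = 31*12 = 372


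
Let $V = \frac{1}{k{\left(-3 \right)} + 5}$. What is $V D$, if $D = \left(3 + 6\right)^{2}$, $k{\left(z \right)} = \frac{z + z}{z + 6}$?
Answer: $27$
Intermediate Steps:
$k{\left(z \right)} = \frac{2 z}{6 + z}$
$V = \frac{1}{3}$ ($V = \frac{1}{2 \left(-3\right) \frac{1}{6 - 3} + 5} = \frac{1}{2 \left(-3\right) \frac{1}{3} + 5} = \frac{1}{-2 + 5} = \frac{1}{3} \approx 0.33333$)
$D = 81$ ($D = 9^{2} = 81$)
$V D = \frac{1}{3} \cdot 81 = 27$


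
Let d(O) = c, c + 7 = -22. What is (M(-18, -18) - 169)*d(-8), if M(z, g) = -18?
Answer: 5423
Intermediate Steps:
c = -29 (c = -7 - 22 = -29)
d(O) = -29
(M(-18, -18) - 169)*d(-8) = (-18 - 169)*(-29) = -187*(-29) = 5423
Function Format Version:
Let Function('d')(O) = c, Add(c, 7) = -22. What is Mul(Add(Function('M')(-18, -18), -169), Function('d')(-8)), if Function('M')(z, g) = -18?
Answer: 5423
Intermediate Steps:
c = -29 (c = Add(-7, -22) = -29)
Function('d')(O) = -29
Mul(Add(Function('M')(-18, -18), -169), Function('d')(-8)) = Mul(Add(-18, -169), -29) = Mul(-187, -29) = 5423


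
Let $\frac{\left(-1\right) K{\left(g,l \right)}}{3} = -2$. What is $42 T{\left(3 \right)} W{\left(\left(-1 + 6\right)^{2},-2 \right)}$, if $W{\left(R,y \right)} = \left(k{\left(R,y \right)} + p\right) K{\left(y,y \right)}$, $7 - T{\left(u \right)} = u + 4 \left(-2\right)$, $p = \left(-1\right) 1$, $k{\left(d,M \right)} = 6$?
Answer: $15120$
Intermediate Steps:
$K{\left(g,l \right)} = 6$ ($K{\left(g,l \right)} = \left(-3\right) \left(-2\right) = 6$)
$p = -1$
$T{\left(u \right)} = 15 - u$ ($T{\left(u \right)} = 7 - \left(u + 4 \left(-2\right)\right) = 7 - \left(u - 8\right) = 7 - \left(-8 + u\right) = 15 - u$)
$W{\left(R,y \right)} = 30$ ($W{\left(R,y \right)} = \left(6 - 1\right) 6 = 5 \cdot 6 = 30$)
$42 T{\left(3 \right)} W{\left(\left(-1 + 6\right)^{2},-2 \right)} = 42 \left(15 - 3\right) 30 = 42 \cdot 12 \cdot 30 = 504 \cdot 30 = 15120$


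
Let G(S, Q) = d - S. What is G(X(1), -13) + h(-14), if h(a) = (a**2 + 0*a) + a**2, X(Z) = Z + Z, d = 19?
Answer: 409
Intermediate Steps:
X(Z) = 2*Z
G(S, Q) = 19 - S
h(a) = 2*a**2 (h(a) = (a**2 + 0) + a**2 = a**2 + a**2 = 2*a**2)
G(X(1), -13) + h(-14) = (19 - 2) + 2*(-14)**2 = (19 - 1*2) + 2*196 = (19 - 2) + 392 = 17 + 392 = 409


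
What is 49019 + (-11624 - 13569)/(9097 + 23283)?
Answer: 1587210027/32380 ≈ 49018.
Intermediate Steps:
49019 + (-11624 - 13569)/(9097 + 23283) = 49019 - 25193/32380 = 1587210027/32380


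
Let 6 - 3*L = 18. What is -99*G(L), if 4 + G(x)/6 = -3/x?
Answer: 3861/2 ≈ 1930.5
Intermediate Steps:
L = -4 (L = 2 - 1/3*18 = 2 - 6 = -4)
G(x) = -24 - 18/x (G(x) = -24 + 6*(-3/x) = -24 - 18/x)
-99*G(L) = -99*(-24 - 18/(-4)) = -99*(-24 - 18*(-1/4)) = -99*(-24 + 9/2) = -99*(-39/2) = 3861/2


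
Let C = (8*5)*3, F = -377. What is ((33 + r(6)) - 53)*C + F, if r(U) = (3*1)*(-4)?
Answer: -4217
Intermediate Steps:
C = 120 (C = 40*3 = 120)
r(U) = -12 (r(U) = 3*(-4) = -12)
((33 + r(6)) - 53)*C + F = ((33 - 12) - 53)*120 - 377 = (21 - 53)*120 - 377 = -32*120 - 377 = -3840 - 377 = -4217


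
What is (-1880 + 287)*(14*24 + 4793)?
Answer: -8170497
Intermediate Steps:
(-1880 + 287)*(14*24 + 4793) = -1593*(336 + 4793) = -1593*5129 = -8170497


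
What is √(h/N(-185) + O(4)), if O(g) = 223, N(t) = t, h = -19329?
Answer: 2*√2802010/185 ≈ 18.096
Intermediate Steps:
√(h/N(-185) + O(4)) = √(-19329/(-185) + 223) = √(-19329*(-1/185) + 223) = √(19329/185 + 223) = √(60584/185) = 2*√2802010/185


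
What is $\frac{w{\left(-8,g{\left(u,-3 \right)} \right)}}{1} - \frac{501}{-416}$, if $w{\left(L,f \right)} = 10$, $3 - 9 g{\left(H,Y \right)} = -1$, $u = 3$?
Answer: $\frac{4661}{416} \approx 11.204$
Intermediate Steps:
$g{\left(H,Y \right)} = \frac{4}{9}$ ($g{\left(H,Y \right)} = \frac{1}{3} - - \frac{1}{9} = \frac{1}{3} + \frac{1}{9} = \frac{4}{9}$)
$\frac{w{\left(-8,g{\left(u,-3 \right)} \right)}}{1} - \frac{501}{-416} = \frac{10}{1} - \frac{501}{-416} = 10 \cdot 1 - - \frac{501}{416} = 10 + \frac{501}{416} = \frac{4661}{416}$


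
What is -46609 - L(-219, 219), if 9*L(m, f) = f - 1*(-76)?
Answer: -419776/9 ≈ -46642.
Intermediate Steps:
L(m, f) = 76/9 + f/9 (L(m, f) = (f - 1*(-76))/9 = (f + 76)/9 = (76 + f)/9 = 76/9 + f/9)
-46609 - L(-219, 219) = -46609 - (76/9 + (⅑)*219) = -46609 - (76/9 + 73/3) = -46609 - 1*295/9 = -46609 - 295/9 = -419776/9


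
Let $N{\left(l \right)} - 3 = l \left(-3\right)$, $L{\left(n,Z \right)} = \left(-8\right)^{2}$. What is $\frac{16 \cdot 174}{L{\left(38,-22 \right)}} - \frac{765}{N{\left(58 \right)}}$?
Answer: $\frac{1823}{38} \approx 47.974$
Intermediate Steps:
$L{\left(n,Z \right)} = 64$
$N{\left(l \right)} = 3 - 3 l$ ($N{\left(l \right)} = 3 + l \left(-3\right) = 3 - 3 l$)
$\frac{16 \cdot 174}{L{\left(38,-22 \right)}} - \frac{765}{N{\left(58 \right)}} = \frac{16 \cdot 174}{64} - \frac{765}{3 - 174} = 2784 \cdot \frac{1}{64} - \frac{765}{3 - 174} = \frac{87}{2} - \frac{765}{-171} = \frac{87}{2} - - \frac{85}{19} = \frac{87}{2} + \frac{85}{19} = \frac{1823}{38}$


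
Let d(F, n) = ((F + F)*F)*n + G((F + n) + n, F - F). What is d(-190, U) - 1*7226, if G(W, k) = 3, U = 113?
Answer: 8151377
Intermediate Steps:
d(F, n) = 3 + 2*n*F² (d(F, n) = ((F + F)*F)*n + 3 = ((2*F)*F)*n + 3 = (2*F²)*n + 3 = 2*n*F² + 3 = 3 + 2*n*F²)
d(-190, U) - 1*7226 = (3 + 2*113*(-190)²) - 1*7226 = (3 + 2*113*36100) - 7226 = (3 + 8158600) - 7226 = 8158603 - 7226 = 8151377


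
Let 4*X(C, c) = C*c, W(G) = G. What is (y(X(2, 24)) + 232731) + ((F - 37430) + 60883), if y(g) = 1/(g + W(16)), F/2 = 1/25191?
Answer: 180698897279/705348 ≈ 2.5618e+5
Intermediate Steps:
F = 2/25191 ≈ 7.9393e-5
X(C, c) = C*c/4 (X(C, c) = (C*c)/4 = C*c/4)
y(g) = 1/(16 + g) (y(g) = 1/(g + 16) = 1/(16 + g))
(y(X(2, 24)) + 232731) + ((F - 37430) + 60883) = (1/(16 + (¼)*2*24) + 232731) + ((2/25191 - 37430) + 60883) = (1/(16 + 12) + 232731) + (-942899128/25191 + 60883) = (1/28 + 232731) + 590804525/25191 = 6516469/28 + 590804525/25191 = 180698897279/705348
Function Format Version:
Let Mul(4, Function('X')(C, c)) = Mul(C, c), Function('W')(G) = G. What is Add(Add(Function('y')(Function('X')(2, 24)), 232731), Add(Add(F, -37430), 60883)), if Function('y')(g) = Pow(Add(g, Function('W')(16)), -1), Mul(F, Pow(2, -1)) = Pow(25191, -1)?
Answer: Rational(180698897279, 705348) ≈ 2.5618e+5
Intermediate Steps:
F = Rational(2, 25191) (F = Mul(2, Pow(25191, -1)) = Mul(2, Rational(1, 25191)) = Rational(2, 25191) ≈ 7.9393e-5)
Function('X')(C, c) = Mul(Rational(1, 4), C, c) (Function('X')(C, c) = Mul(Rational(1, 4), Mul(C, c)) = Mul(Rational(1, 4), C, c))
Function('y')(g) = Pow(Add(16, g), -1) (Function('y')(g) = Pow(Add(g, 16), -1) = Pow(Add(16, g), -1))
Add(Add(Function('y')(Function('X')(2, 24)), 232731), Add(Add(F, -37430), 60883)) = Add(Add(Pow(Add(16, Mul(Rational(1, 4), 2, 24)), -1), 232731), Add(Add(Rational(2, 25191), -37430), 60883)) = Add(Add(Pow(Add(16, 12), -1), 232731), Add(Rational(-942899128, 25191), 60883)) = Add(Add(Pow(28, -1), 232731), Rational(590804525, 25191)) = Add(Add(Rational(1, 28), 232731), Rational(590804525, 25191)) = Add(Rational(6516469, 28), Rational(590804525, 25191)) = Rational(180698897279, 705348)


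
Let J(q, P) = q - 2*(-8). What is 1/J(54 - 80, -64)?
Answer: -⅒ ≈ -0.10000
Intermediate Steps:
J(q, P) = 16 + q (J(q, P) = q + 16 = 16 + q)
1/J(54 - 80, -64) = 1/(16 + (54 - 80)) = 1/(16 - 26) = 1/(-10) = -⅒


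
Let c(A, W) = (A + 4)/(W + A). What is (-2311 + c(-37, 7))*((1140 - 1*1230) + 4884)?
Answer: -55368303/5 ≈ -1.1074e+7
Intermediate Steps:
c(A, W) = (4 + A)/(A + W)
(-2311 + c(-37, 7))*((1140 - 1*1230) + 4884) = (-2311 + (4 - 37)/(-37 + 7))*((1140 - 1*1230) + 4884) = (-2311 - 33/(-30))*((1140 - 1230) + 4884) = (-2311 - 1/30*(-33))*(-90 + 4884) = (-2311 + 11/10)*4794 = -23099/10*4794 = -55368303/5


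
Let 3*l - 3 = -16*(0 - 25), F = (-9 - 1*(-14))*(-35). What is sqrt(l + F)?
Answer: I*sqrt(366)/3 ≈ 6.377*I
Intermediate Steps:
F = -175 (F = (-9 + 14)*(-35) = 5*(-35) = -175)
l = 403/3 (l = 1 + (-16*(0 - 25))/3 = 1 + (-16*(-25))/3 = 1 + (1/3)*400 = 1 + 400/3 = 403/3 ≈ 134.33)
sqrt(l + F) = sqrt(403/3 - 175) = sqrt(-122/3) = I*sqrt(366)/3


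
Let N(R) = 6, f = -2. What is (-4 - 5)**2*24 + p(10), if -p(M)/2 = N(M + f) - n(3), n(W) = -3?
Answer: 1926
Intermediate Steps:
p(M) = -18 (p(M) = -2*(6 - 1*(-3)) = -2*(6 + 3) = -2*9 = -18)
(-4 - 5)**2*24 + p(10) = (-4 - 5)**2*24 - 18 = (-9)**2*24 - 18 = 81*24 - 18 = 1944 - 18 = 1926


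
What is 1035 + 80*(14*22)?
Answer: 25675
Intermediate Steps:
1035 + 80*(14*22) = 1035 + 80*308 = 1035 + 24640 = 25675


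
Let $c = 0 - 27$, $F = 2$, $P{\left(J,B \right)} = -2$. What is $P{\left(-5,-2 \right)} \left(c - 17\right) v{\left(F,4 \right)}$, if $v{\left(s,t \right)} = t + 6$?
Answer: $880$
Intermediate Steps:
$c = -27$ ($c = 0 - 27 = -27$)
$v{\left(s,t \right)} = 6 + t$
$P{\left(-5,-2 \right)} \left(c - 17\right) v{\left(F,4 \right)} = - 2 \left(-27 - 17\right) \left(6 + 4\right) = - 2 \left(-27 + \left(-23 + 6\right)\right) 10 = - 2 \left(-27 - 17\right) 10 = - 2 \left(\left(-44\right) 10\right) = \left(-2\right) \left(-440\right) = 880$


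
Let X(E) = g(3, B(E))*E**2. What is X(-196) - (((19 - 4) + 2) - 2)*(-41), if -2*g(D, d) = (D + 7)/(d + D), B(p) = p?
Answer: 310775/193 ≈ 1610.2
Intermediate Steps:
g(D, d) = -(7 + D)/(2*(D + d)) (g(D, d) = -(D + 7)/(2*(d + D)) = -(7 + D)/(2*(D + d)))
X(E) = -5*E**2/(3 + E) (X(E) = ((-7 - 1*3)/(2*(3 + E)))*E**2 = ((-7 - 3)/(2*(3 + E)))*E**2 = ((1/2)*(-10)/(3 + E))*E**2 = (-5/(3 + E))*E**2 = -5*E**2/(3 + E))
X(-196) - (((19 - 4) + 2) - 2)*(-41) = -5*(-196)**2/(3 - 196) - (((19 - 4) + 2) - 2)*(-41) = -5*38416/(-193) - ((15 + 2) - 2)*(-41) = -5*38416*(-1/193) - (17 - 2)*(-41) = 192080/193 - 15*(-41) = 192080/193 - 1*(-615) = 192080/193 + 615 = 310775/193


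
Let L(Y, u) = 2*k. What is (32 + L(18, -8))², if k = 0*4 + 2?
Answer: 1296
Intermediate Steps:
k = 2 (k = 0 + 2 = 2)
L(Y, u) = 4 (L(Y, u) = 2*2 = 4)
(32 + L(18, -8))² = (32 + 4)² = 36² = 1296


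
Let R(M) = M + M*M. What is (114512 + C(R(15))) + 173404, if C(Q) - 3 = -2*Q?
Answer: 287439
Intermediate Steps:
R(M) = M + M²
C(Q) = 3 - 2*Q
(114512 + C(R(15))) + 173404 = (114512 + (3 - 30*(1 + 15))) + 173404 = (114512 + (3 - 30*16)) + 173404 = (114512 + (3 - 2*240)) + 173404 = (114512 + (3 - 480)) + 173404 = (114512 - 477) + 173404 = 114035 + 173404 = 287439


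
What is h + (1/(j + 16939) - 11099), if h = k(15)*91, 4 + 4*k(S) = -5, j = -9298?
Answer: -345487811/30564 ≈ -11304.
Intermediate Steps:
k(S) = -9/4 (k(S) = -1 + (1/4)*(-5) = -1 - 5/4 = -9/4)
h = -819/4 (h = -9/4*91 = -819/4 ≈ -204.75)
h + (1/(j + 16939) - 11099) = -819/4 + (1/(-9298 + 16939) - 11099) = -819/4 + (1/7641 - 11099) = -819/4 - 84807458/7641 = -345487811/30564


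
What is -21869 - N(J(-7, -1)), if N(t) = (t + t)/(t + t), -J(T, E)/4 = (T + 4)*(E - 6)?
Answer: -21870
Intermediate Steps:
J(T, E) = -4*(-6 + E)*(4 + T) (J(T, E) = -4*(T + 4)*(E - 6) = -4*(4 + T)*(-6 + E) = -4*(-6 + E)*(4 + T))
N(t) = 1 (N(t) = (2*t)/((2*t)) = (2*t)*(1/(2*t)) = 1)
-21869 - N(J(-7, -1)) = -21869 - 1*1 = -21869 - 1 = -21870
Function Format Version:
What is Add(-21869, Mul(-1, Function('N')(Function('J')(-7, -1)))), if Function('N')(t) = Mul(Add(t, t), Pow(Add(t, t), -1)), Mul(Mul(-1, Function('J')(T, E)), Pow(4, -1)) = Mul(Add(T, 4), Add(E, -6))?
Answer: -21870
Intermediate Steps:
Function('J')(T, E) = Mul(-4, Add(-6, E), Add(4, T)) (Function('J')(T, E) = Mul(-4, Mul(Add(T, 4), Add(E, -6))) = Mul(-4, Mul(Add(4, T), Add(-6, E))) = Mul(-4, Mul(Add(-6, E), Add(4, T))) = Mul(-4, Add(-6, E), Add(4, T)))
Function('N')(t) = 1 (Function('N')(t) = Mul(Mul(2, t), Pow(Mul(2, t), -1)) = Mul(Mul(2, t), Mul(Rational(1, 2), Pow(t, -1))) = 1)
Add(-21869, Mul(-1, Function('N')(Function('J')(-7, -1)))) = Add(-21869, Mul(-1, 1)) = Add(-21869, -1) = -21870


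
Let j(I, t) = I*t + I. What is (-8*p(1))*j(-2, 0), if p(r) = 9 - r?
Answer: 128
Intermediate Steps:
j(I, t) = I + I*t
(-8*p(1))*j(-2, 0) = (-8*(9 - 1*1))*(-2*(1 + 0)) = (-8*(9 - 1))*(-2*1) = -8*8*(-2) = -64*(-2) = 128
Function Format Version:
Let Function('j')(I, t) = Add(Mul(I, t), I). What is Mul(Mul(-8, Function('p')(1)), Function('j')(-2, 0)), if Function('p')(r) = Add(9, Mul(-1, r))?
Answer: 128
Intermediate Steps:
Function('j')(I, t) = Add(I, Mul(I, t))
Mul(Mul(-8, Function('p')(1)), Function('j')(-2, 0)) = Mul(Mul(-8, Add(9, Mul(-1, 1))), Mul(-2, Add(1, 0))) = Mul(Mul(-8, Add(9, -1)), Mul(-2, 1)) = Mul(Mul(-8, 8), -2) = Mul(-64, -2) = 128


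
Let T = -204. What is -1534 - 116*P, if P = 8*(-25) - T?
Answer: -1998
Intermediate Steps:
P = 4 (P = 8*(-25) - 1*(-204) = -200 + 204 = 4)
-1534 - 116*P = -1534 - 116*4 = -1534 - 464 = -1998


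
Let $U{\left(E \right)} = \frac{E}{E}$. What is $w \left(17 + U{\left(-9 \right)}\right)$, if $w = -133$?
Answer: $-2394$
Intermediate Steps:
$U{\left(E \right)} = 1$
$w \left(17 + U{\left(-9 \right)}\right) = - 133 \left(17 + 1\right) = \left(-133\right) 18 = -2394$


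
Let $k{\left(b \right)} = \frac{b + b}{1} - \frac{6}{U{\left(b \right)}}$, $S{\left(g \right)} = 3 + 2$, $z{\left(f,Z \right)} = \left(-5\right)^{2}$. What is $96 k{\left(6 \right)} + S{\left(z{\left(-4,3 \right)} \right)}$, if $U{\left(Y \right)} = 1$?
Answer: $581$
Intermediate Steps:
$z{\left(f,Z \right)} = 25$
$S{\left(g \right)} = 5$
$k{\left(b \right)} = -6 + 2 b$ ($k{\left(b \right)} = \frac{b + b}{1} - \frac{6}{1} = 2 b 1 - 6 = 2 b - 6 = -6 + 2 b$)
$96 k{\left(6 \right)} + S{\left(z{\left(-4,3 \right)} \right)} = 96 \left(-6 + 2 \cdot 6\right) + 5 = 96 \left(-6 + 12\right) + 5 = 96 \cdot 6 + 5 = 576 + 5 = 581$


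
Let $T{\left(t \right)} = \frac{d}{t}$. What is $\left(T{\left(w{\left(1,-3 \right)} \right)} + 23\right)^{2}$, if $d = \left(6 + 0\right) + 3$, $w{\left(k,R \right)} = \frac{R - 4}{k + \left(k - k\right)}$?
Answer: $\frac{23104}{49} \approx 471.51$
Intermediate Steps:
$w{\left(k,R \right)} = \frac{-4 + R}{k}$ ($w{\left(k,R \right)} = \frac{-4 + R}{k + 0} = \frac{-4 + R}{k}$)
$d = 9$ ($d = 6 + 3 = 9$)
$T{\left(t \right)} = \frac{9}{t}$
$\left(T{\left(w{\left(1,-3 \right)} \right)} + 23\right)^{2} = \left(\frac{9}{1^{-1} \left(-4 - 3\right)} + 23\right)^{2} = \left(\frac{9}{1 \left(-7\right)} + 23\right)^{2} = \left(\frac{9}{-7} + 23\right)^{2} = \left(9 \left(- \frac{1}{7}\right) + 23\right)^{2} = \left(- \frac{9}{7} + 23\right)^{2} = \left(\frac{152}{7}\right)^{2} = \frac{23104}{49}$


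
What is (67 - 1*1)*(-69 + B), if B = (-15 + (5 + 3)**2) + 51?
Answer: 2046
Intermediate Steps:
B = 100 (B = (-15 + 8**2) + 51 = (-15 + 64) + 51 = 49 + 51 = 100)
(67 - 1*1)*(-69 + B) = (67 - 1*1)*(-69 + 100) = (67 - 1)*31 = 66*31 = 2046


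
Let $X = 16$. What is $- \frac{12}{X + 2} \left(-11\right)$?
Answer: $\frac{22}{3} \approx 7.3333$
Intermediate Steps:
$- \frac{12}{X + 2} \left(-11\right) = - \frac{12}{16 + 2} \left(-11\right) = - \frac{12}{18} \left(-11\right) = \left(-12\right) \frac{1}{18} \left(-11\right) = \left(- \frac{2}{3}\right) \left(-11\right) = \frac{22}{3}$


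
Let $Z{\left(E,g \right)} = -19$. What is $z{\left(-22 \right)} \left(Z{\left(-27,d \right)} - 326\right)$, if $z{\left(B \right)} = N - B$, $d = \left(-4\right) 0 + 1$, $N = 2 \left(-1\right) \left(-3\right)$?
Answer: $-9660$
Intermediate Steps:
$N = 6$ ($N = \left(-2\right) \left(-3\right) = 6$)
$d = 1$ ($d = 0 + 1 = 1$)
$z{\left(B \right)} = 6 - B$
$z{\left(-22 \right)} \left(Z{\left(-27,d \right)} - 326\right) = \left(6 - -22\right) \left(-19 - 326\right) = \left(6 + 22\right) \left(-345\right) = 28 \left(-345\right) = -9660$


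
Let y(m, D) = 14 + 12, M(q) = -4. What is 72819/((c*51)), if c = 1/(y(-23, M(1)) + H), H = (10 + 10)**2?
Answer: 10340298/17 ≈ 6.0825e+5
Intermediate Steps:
y(m, D) = 26
H = 400 (H = 20**2 = 400)
c = 1/426 (c = 1/(26 + 400) = 1/426 ≈ 0.0023474)
72819/((c*51)) = 72819/(((1/426)*51)) = 72819/(17/142) = 72819*(142/17) = 10340298/17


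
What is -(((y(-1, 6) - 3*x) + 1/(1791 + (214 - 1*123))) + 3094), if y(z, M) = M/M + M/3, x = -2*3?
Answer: -5862431/1882 ≈ -3115.0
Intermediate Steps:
x = -6
y(z, M) = 1 + M/3 (y(z, M) = 1 + M*(⅓) = 1 + M/3)
-(((y(-1, 6) - 3*x) + 1/(1791 + (214 - 1*123))) + 3094) = -((((1 + (⅓)*6) - 3*(-6)) + 1/(1791 + (214 - 1*123))) + 3094) = -((((1 + 2) + 18) + 1/(1791 + (214 - 123))) + 3094) = -(((3 + 18) + 1/(1791 + 91)) + 3094) = -((21 + 1/1882) + 3094) = -(39523/1882 + 3094) = -1*5862431/1882 = -5862431/1882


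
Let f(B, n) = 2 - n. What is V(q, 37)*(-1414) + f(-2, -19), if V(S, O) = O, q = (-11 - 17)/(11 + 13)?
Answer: -52297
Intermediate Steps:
q = -7/6 (q = -28/24 = -28*1/24 = -7/6 ≈ -1.1667)
V(q, 37)*(-1414) + f(-2, -19) = 37*(-1414) + (2 - 1*(-19)) = -52318 + (2 + 19) = -52318 + 21 = -52297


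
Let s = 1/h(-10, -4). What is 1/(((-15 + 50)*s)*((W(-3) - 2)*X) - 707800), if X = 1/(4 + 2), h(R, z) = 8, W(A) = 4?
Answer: -24/16987165 ≈ -1.4128e-6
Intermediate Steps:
X = ⅙ (X = 1/6 = ⅙ ≈ 0.16667)
s = ⅛ (s = 1/8 = ⅛ ≈ 0.12500)
1/(((-15 + 50)*s)*((W(-3) - 2)*X) - 707800) = 1/(((-15 + 50)*(⅛))*((4 - 2)*(⅙)) - 707800) = 1/((35*(⅛))*(2*(⅙)) - 707800) = 1/((35/8)*(⅓) - 707800) = 1/(35/24 - 707800) = 1/(-16987165/24) = -24/16987165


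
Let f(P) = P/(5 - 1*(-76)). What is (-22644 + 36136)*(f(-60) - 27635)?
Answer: -10067258180/27 ≈ -3.7286e+8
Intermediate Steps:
f(P) = P/81 (f(P) = P/(5 + 76) = P/81)
(-22644 + 36136)*(f(-60) - 27635) = (-22644 + 36136)*((1/81)*(-60) - 27635) = 13492*(-20/27 - 27635) = 13492*(-746165/27) = -10067258180/27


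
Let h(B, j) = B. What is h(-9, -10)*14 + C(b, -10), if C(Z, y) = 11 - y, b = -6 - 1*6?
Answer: -105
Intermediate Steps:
b = -12 (b = -6 - 6 = -12)
h(-9, -10)*14 + C(b, -10) = -9*14 + (11 - 1*(-10)) = -126 + (11 + 10) = -126 + 21 = -105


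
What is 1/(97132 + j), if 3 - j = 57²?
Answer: 1/93886 ≈ 1.0651e-5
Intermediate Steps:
j = -3246 (j = 3 - 1*57² = 3 - 1*3249 = 3 - 3249 = -3246)
1/(97132 + j) = 1/(97132 - 3246) = 1/93886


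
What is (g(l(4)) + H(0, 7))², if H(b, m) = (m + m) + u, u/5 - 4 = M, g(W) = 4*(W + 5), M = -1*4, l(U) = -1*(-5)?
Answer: 2916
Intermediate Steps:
l(U) = 5
M = -4
g(W) = 20 + 4*W (g(W) = 4*(5 + W) = 20 + 4*W)
u = 0 (u = 20 + 5*(-4) = 20 - 20 = 0)
H(b, m) = 2*m (H(b, m) = (m + m) + 0 = 2*m + 0 = 2*m)
(g(l(4)) + H(0, 7))² = ((20 + 4*5) + 2*7)² = ((20 + 20) + 14)² = (40 + 14)² = 54² = 2916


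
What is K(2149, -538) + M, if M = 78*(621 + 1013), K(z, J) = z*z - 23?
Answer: 4745630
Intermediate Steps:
K(z, J) = -23 + z² (K(z, J) = z² - 23 = -23 + z²)
M = 127452 (M = 78*1634 = 127452)
K(2149, -538) + M = (-23 + 2149²) + 127452 = (-23 + 4618201) + 127452 = 4618178 + 127452 = 4745630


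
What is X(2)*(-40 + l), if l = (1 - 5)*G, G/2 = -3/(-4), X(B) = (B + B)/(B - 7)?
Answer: 184/5 ≈ 36.800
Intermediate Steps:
X(B) = 2*B/(-7 + B) (X(B) = (2*B)/(-7 + B) = 2*B/(-7 + B))
G = 3/2 (G = 2*(-3/(-4)) = 2*(-3*(-1/4)) = 2*(3/4) = 3/2 ≈ 1.5000)
l = -6 (l = (1 - 5)*(3/2) = -4*3/2 = -6)
X(2)*(-40 + l) = (2*2/(-7 + 2))*(-40 - 6) = (2*2/(-5))*(-46) = (2*2*(-1/5))*(-46) = -4/5*(-46) = 184/5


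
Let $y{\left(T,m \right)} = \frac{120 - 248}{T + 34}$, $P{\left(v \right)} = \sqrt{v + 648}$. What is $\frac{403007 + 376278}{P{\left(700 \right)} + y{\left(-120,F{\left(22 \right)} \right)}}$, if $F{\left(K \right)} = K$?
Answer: $- \frac{41242160}{47853} + \frac{110838305 \sqrt{337}}{95706} \approx 20398.0$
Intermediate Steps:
$P{\left(v \right)} = \sqrt{648 + v}$
$y{\left(T,m \right)} = - \frac{128}{34 + T}$
$\frac{403007 + 376278}{P{\left(700 \right)} + y{\left(-120,F{\left(22 \right)} \right)}} = \frac{403007 + 376278}{\sqrt{648 + 700} - \frac{128}{34 - 120}} = \frac{779285}{\sqrt{1348} - \frac{128}{-86}} = \frac{779285}{2 \sqrt{337} - - \frac{64}{43}} = \frac{779285}{2 \sqrt{337} + \frac{64}{43}} = \frac{779285}{\frac{64}{43} + 2 \sqrt{337}}$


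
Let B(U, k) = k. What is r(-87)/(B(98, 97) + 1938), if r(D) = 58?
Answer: 58/2035 ≈ 0.028501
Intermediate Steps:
r(-87)/(B(98, 97) + 1938) = 58/(97 + 1938) = 58/2035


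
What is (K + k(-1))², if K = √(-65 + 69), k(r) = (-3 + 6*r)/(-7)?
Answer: 529/49 ≈ 10.796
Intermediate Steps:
k(r) = 3/7 - 6*r/7 (k(r) = (-3 + 6*r)*(-⅐) = 3/7 - 6*r/7)
K = 2 (K = √4 = 2)
(K + k(-1))² = (2 + (3/7 - 6/7*(-1)))² = (2 + (3/7 + 6/7))² = (2 + 9/7)² = (23/7)² = 529/49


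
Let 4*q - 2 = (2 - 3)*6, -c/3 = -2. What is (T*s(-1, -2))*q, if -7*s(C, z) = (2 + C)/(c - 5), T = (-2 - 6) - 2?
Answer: -10/7 ≈ -1.4286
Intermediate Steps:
c = 6 (c = -3*(-2) = 6)
T = -10 (T = -8 - 2 = -10)
q = -1 (q = 1/2 + ((2 - 3)*6)/4 = 1/2 + (-1*6)/4 = 1/2 + (1/4)*(-6) = 1/2 - 3/2 = -1)
s(C, z) = -2/7 - C/7 (s(C, z) = -(2 + C)/(7*(6 - 5)) = -(2 + C)/(7*1) = -(2 + C)/7 = -2/7 - C/7)
(T*s(-1, -2))*q = -10*(-2/7 - 1/7*(-1))*(-1) = -10*(-2/7 + 1/7)*(-1) = -10*(-1/7)*(-1) = (10/7)*(-1) = -10/7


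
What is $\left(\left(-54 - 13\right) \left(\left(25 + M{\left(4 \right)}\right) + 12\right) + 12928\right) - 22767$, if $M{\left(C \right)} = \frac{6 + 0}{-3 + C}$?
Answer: $-12720$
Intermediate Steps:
$M{\left(C \right)} = \frac{6}{-3 + C}$
$\left(\left(-54 - 13\right) \left(\left(25 + M{\left(4 \right)}\right) + 12\right) + 12928\right) - 22767 = \left(\left(-54 - 13\right) \left(\left(25 + \frac{6}{-3 + 4}\right) + 12\right) + 12928\right) - 22767 = \left(- 67 \left(\left(25 + \frac{6}{1}\right) + 12\right) + 12928\right) - 22767 = \left(- 67 \left(\left(25 + 6 \cdot 1\right) + 12\right) + 12928\right) - 22767 = \left(- 67 \left(\left(25 + 6\right) + 12\right) + 12928\right) - 22767 = \left(- 67 \left(31 + 12\right) + 12928\right) - 22767 = \left(\left(-67\right) 43 + 12928\right) - 22767 = \left(-2881 + 12928\right) - 22767 = 10047 - 22767 = -12720$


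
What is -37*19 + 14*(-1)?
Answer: -717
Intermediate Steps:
-37*19 + 14*(-1) = -703 - 14 = -717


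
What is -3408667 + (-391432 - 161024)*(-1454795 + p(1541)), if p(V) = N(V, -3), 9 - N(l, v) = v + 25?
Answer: 803713999781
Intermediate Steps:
N(l, v) = -16 - v (N(l, v) = 9 - (v + 25) = 9 - (25 + v) = 9 + (-25 - v) = -16 - v)
p(V) = -13 (p(V) = -16 - 1*(-3) = -16 + 3 = -13)
-3408667 + (-391432 - 161024)*(-1454795 + p(1541)) = -3408667 + (-391432 - 161024)*(-1454795 - 13) = -3408667 - 552456*(-1454808) = -3408667 + 803717408448 = 803713999781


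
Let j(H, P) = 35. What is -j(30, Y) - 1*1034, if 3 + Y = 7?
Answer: -1069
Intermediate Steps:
Y = 4 (Y = -3 + 7 = 4)
-j(30, Y) - 1*1034 = -1*35 - 1*1034 = -35 - 1034 = -1069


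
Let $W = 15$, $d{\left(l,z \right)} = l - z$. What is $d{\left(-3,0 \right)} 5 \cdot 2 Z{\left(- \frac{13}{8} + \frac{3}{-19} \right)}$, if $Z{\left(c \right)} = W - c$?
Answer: $- \frac{38265}{76} \approx -503.49$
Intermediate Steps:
$Z{\left(c \right)} = 15 - c$
$d{\left(-3,0 \right)} 5 \cdot 2 Z{\left(- \frac{13}{8} + \frac{3}{-19} \right)} = \left(-3 - 0\right) 5 \cdot 2 \left(15 - \left(- \frac{13}{8} + \frac{3}{-19}\right)\right) = \left(-3 + 0\right) 5 \cdot 2 \left(15 - \left(\left(-13\right) \frac{1}{8} + 3 \left(- \frac{1}{19}\right)\right)\right) = \left(-3\right) 5 \cdot 2 \left(15 - \left(- \frac{13}{8} - \frac{3}{19}\right)\right) = \left(-15\right) 2 \left(15 - - \frac{271}{152}\right) = - 30 \left(15 + \frac{271}{152}\right) = \left(-30\right) \frac{2551}{152} = - \frac{38265}{76}$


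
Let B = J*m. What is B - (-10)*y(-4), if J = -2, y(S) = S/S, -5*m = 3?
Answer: 56/5 ≈ 11.200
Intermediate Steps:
m = -⅗ (m = -⅕*3 = -⅗ ≈ -0.60000)
y(S) = 1
B = 6/5 (B = -2*(-⅗) = 6/5 ≈ 1.2000)
B - (-10)*y(-4) = 6/5 - (-10) = 6/5 - 5*(-2) = 6/5 + 10 = 56/5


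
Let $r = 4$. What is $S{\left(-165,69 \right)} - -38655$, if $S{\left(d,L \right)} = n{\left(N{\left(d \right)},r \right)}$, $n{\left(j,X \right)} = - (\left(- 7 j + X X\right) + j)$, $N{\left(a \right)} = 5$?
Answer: $38669$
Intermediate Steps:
$n{\left(j,X \right)} = - X^{2} + 6 j$ ($n{\left(j,X \right)} = - (\left(- 7 j + X^{2}\right) + j) = - (\left(X^{2} - 7 j\right) + j) = - (X^{2} - 6 j) = - X^{2} + 6 j$)
$S{\left(d,L \right)} = 14$ ($S{\left(d,L \right)} = - 4^{2} + 6 \cdot 5 = \left(-1\right) 16 + 30 = -16 + 30 = 14$)
$S{\left(-165,69 \right)} - -38655 = 14 - -38655 = 14 + 38655 = 38669$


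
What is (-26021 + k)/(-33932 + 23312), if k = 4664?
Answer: 2373/1180 ≈ 2.0110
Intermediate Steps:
(-26021 + k)/(-33932 + 23312) = (-26021 + 4664)/(-33932 + 23312) = -21357/(-10620) = -21357*(-1/10620) = 2373/1180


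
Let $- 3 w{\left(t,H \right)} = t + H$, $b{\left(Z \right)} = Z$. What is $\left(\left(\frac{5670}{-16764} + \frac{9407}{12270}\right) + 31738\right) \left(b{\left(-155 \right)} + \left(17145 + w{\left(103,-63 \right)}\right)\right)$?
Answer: $\frac{615862939168}{1143} \approx 5.3881 \cdot 10^{8}$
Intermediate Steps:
$w{\left(t,H \right)} = - \frac{H}{3} - \frac{t}{3}$ ($w{\left(t,H \right)} = - \frac{t + H}{3} = - \frac{H + t}{3} = - \frac{H}{3} - \frac{t}{3}$)
$\left(\left(\frac{5670}{-16764} + \frac{9407}{12270}\right) + 31738\right) \left(b{\left(-155 \right)} + \left(17145 + w{\left(103,-63 \right)}\right)\right) = \left(\left(\frac{5670}{-16764} + \frac{9407}{12270}\right) + 31738\right) \left(-155 + \left(17145 - \frac{40}{3}\right)\right) = \left(\left(5670 \left(- \frac{1}{16764}\right) + 9407 \cdot \frac{1}{12270}\right) + 31738\right) \left(-155 + \left(17145 + \left(21 - \frac{103}{3}\right)\right)\right) = \left(\left(- \frac{945}{2794} + \frac{23}{30}\right) + 31738\right) \left(-155 + \left(17145 - \frac{40}{3}\right)\right) = \left(\frac{8978}{20955} + 31738\right) \left(-155 + \frac{51395}{3}\right) = \frac{665078768}{20955} \cdot \frac{50930}{3} = \frac{615862939168}{1143}$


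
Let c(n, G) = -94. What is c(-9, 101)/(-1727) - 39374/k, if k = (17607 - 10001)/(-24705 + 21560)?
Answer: 106928624587/6567781 ≈ 16281.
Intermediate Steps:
k = -7606/3145 (k = 7606/(-3145) = 7606*(-1/3145) = -7606/3145 ≈ -2.4184)
c(-9, 101)/(-1727) - 39374/k = -94/(-1727) - 39374/(-7606/3145) = -94*(-1/1727) - 39374*(-3145/7606) = 94/1727 + 61915615/3803 = 106928624587/6567781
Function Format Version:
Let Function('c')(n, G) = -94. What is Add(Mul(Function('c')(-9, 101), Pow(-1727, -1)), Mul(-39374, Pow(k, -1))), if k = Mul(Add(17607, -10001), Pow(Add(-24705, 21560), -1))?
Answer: Rational(106928624587, 6567781) ≈ 16281.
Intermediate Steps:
k = Rational(-7606, 3145) (k = Mul(7606, Pow(-3145, -1)) = Mul(7606, Rational(-1, 3145)) = Rational(-7606, 3145) ≈ -2.4184)
Add(Mul(Function('c')(-9, 101), Pow(-1727, -1)), Mul(-39374, Pow(k, -1))) = Add(Mul(-94, Pow(-1727, -1)), Mul(-39374, Pow(Rational(-7606, 3145), -1))) = Add(Mul(-94, Rational(-1, 1727)), Mul(-39374, Rational(-3145, 7606))) = Add(Rational(94, 1727), Rational(61915615, 3803)) = Rational(106928624587, 6567781)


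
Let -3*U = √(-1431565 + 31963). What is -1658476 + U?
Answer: -1658476 - I*√1399602/3 ≈ -1.6585e+6 - 394.35*I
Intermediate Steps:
U = -I*√1399602/3 (U = -√(-1431565 + 31963)/3 = -I*√1399602/3 ≈ -394.35*I)
-1658476 + U = -1658476 - I*√1399602/3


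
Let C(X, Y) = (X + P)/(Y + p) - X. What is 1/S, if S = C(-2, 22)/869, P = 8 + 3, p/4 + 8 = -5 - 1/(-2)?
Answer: 24332/47 ≈ 517.70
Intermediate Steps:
p = -50 (p = -32 + 4*(-5 - 1/(-2)) = -32 + 4*(-5 - 1*(-½)) = -32 + 4*(-5 + ½) = -32 + 4*(-9/2) = -32 - 18 = -50)
P = 11
C(X, Y) = -X + (11 + X)/(-50 + Y) (C(X, Y) = (X + 11)/(Y - 50) - X = (11 + X)/(-50 + Y) - X = -X + (11 + X)/(-50 + Y))
S = 47/24332 (S = ((11 + 51*(-2) - 1*(-2)*22)/(-50 + 22))/869 = ((11 - 102 + 44)/(-28))*(1/869) = -1/28*(-47)*(1/869) = (47/28)*(1/869) = 47/24332 ≈ 0.0019316)
1/S = 1/(47/24332) = 24332/47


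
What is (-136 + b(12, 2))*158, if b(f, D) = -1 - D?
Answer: -21962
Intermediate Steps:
(-136 + b(12, 2))*158 = (-136 + (-1 - 1*2))*158 = (-136 + (-1 - 2))*158 = (-136 - 3)*158 = -139*158 = -21962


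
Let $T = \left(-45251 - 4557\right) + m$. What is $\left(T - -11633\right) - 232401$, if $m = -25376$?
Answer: $-295952$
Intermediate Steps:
$T = -75184$ ($T = \left(-45251 - 4557\right) - 25376 = -49808 - 25376 = -75184$)
$\left(T - -11633\right) - 232401 = \left(-75184 - -11633\right) - 232401 = \left(-75184 + \left(-235 + 11868\right)\right) - 232401 = \left(-75184 + 11633\right) - 232401 = -63551 - 232401 = -295952$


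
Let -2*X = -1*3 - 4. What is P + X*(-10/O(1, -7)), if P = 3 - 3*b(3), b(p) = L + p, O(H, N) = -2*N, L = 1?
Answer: -23/2 ≈ -11.500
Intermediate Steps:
X = 7/2 (X = -(-1*3 - 4)/2 = -(-3 - 4)/2 = -1/2*(-7) = 7/2 ≈ 3.5000)
b(p) = 1 + p
P = -9 (P = 3 - 3*(1 + 3) = 3 - 3*4 = 3 - 12 = -9)
P + X*(-10/O(1, -7)) = -9 + 7*(-10/((-2*(-7))))/2 = -9 + 7*(-10/14)/2 = -9 + 7*(-10*1/14)/2 = -9 + (7/2)*(-5/7) = -9 - 5/2 = -23/2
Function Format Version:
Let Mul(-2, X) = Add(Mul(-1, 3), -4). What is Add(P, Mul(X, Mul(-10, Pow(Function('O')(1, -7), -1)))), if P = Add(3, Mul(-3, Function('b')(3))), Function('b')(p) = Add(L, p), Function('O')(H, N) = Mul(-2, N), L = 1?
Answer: Rational(-23, 2) ≈ -11.500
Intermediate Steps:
X = Rational(7, 2) (X = Mul(Rational(-1, 2), Add(Mul(-1, 3), -4)) = Mul(Rational(-1, 2), Add(-3, -4)) = Mul(Rational(-1, 2), -7) = Rational(7, 2) ≈ 3.5000)
Function('b')(p) = Add(1, p)
P = -9 (P = Add(3, Mul(-3, Add(1, 3))) = Add(3, Mul(-3, 4)) = Add(3, -12) = -9)
Add(P, Mul(X, Mul(-10, Pow(Function('O')(1, -7), -1)))) = Add(-9, Mul(Rational(7, 2), Mul(-10, Pow(Mul(-2, -7), -1)))) = Add(-9, Mul(Rational(7, 2), Mul(-10, Pow(14, -1)))) = Add(-9, Mul(Rational(7, 2), Mul(-10, Rational(1, 14)))) = Add(-9, Mul(Rational(7, 2), Rational(-5, 7))) = Add(-9, Rational(-5, 2)) = Rational(-23, 2)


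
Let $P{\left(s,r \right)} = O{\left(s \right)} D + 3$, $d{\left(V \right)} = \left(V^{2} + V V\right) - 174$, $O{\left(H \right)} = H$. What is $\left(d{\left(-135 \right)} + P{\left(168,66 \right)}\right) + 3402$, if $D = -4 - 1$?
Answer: $38841$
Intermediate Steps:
$D = -5$
$d{\left(V \right)} = -174 + 2 V^{2}$ ($d{\left(V \right)} = \left(V^{2} + V^{2}\right) - 174 = 2 V^{2} - 174 = -174 + 2 V^{2}$)
$P{\left(s,r \right)} = 3 - 5 s$ ($P{\left(s,r \right)} = s \left(-5\right) + 3 = - 5 s + 3 = 3 - 5 s$)
$\left(d{\left(-135 \right)} + P{\left(168,66 \right)}\right) + 3402 = \left(\left(-174 + 2 \left(-135\right)^{2}\right) + \left(3 - 840\right)\right) + 3402 = \left(\left(-174 + 2 \cdot 18225\right) + \left(3 - 840\right)\right) + 3402 = \left(\left(-174 + 36450\right) - 837\right) + 3402 = \left(36276 - 837\right) + 3402 = 35439 + 3402 = 38841$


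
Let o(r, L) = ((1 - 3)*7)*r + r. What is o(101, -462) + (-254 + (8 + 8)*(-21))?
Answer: -1903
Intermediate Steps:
o(r, L) = -13*r (o(r, L) = (-2*7)*r + r = -14*r + r = -13*r)
o(101, -462) + (-254 + (8 + 8)*(-21)) = -13*101 + (-254 + (8 + 8)*(-21)) = -1313 + (-254 + 16*(-21)) = -1313 + (-254 - 336) = -1313 - 590 = -1903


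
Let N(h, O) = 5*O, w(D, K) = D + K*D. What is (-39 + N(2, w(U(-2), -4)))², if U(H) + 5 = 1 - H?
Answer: 81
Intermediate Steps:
U(H) = -4 - H (U(H) = -5 + (1 - H) = -4 - H)
w(D, K) = D + D*K
(-39 + N(2, w(U(-2), -4)))² = (-39 + 5*((-4 - 1*(-2))*(1 - 4)))² = (-39 + 5*((-4 + 2)*(-3)))² = (-39 + 5*(-2*(-3)))² = (-39 + 5*6)² = (-39 + 30)² = (-9)² = 81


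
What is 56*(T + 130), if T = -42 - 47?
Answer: 2296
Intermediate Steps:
T = -89
56*(T + 130) = 56*(-89 + 130) = 56*41 = 2296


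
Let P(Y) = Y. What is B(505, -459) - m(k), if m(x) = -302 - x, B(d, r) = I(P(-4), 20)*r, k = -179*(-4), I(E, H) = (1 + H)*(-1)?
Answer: 10657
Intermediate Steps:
I(E, H) = -1 - H
k = 716
B(d, r) = -21*r (B(d, r) = (-1 - 1*20)*r = (-1 - 20)*r = -21*r)
B(505, -459) - m(k) = -21*(-459) - (-302 - 1*716) = 9639 - (-302 - 716) = 9639 - 1*(-1018) = 9639 + 1018 = 10657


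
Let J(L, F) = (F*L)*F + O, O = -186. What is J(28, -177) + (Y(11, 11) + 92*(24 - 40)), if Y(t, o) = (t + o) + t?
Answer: 875587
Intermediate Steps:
Y(t, o) = o + 2*t (Y(t, o) = (o + t) + t = o + 2*t)
J(L, F) = -186 + L*F**2 (J(L, F) = (F*L)*F - 186 = L*F**2 - 186 = -186 + L*F**2)
J(28, -177) + (Y(11, 11) + 92*(24 - 40)) = (-186 + 28*(-177)**2) + ((11 + 2*11) + 92*(24 - 40)) = (-186 + 28*31329) + ((11 + 22) + 92*(-16)) = (-186 + 877212) + (33 - 1472) = 877026 - 1439 = 875587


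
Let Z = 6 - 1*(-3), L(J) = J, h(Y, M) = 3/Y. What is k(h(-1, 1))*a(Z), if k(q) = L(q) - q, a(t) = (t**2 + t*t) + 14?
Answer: 0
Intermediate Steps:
Z = 9 (Z = 6 + 3 = 9)
a(t) = 14 + 2*t**2 (a(t) = (t**2 + t**2) + 14 = 2*t**2 + 14 = 14 + 2*t**2)
k(q) = 0 (k(q) = q - q = 0)
k(h(-1, 1))*a(Z) = 0*(14 + 2*9**2) = 0*(14 + 2*81) = 0*(14 + 162) = 0*176 = 0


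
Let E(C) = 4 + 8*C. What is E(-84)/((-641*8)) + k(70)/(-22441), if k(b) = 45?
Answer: 3689957/28769362 ≈ 0.12826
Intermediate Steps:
E(-84)/((-641*8)) + k(70)/(-22441) = (4 + 8*(-84))/((-641*8)) + 45/(-22441) = (4 - 672)/(-5128) + 45*(-1/22441) = -668*(-1/5128) - 45/22441 = 167/1282 - 45/22441 = 3689957/28769362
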